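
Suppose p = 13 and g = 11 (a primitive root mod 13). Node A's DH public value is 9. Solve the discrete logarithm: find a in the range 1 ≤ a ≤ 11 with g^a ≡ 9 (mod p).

Try successive powers of 11 modulo 13:
11^1 ≡ 11
11^2 ≡ 4
11^3 ≡ 5
11^4 ≡ 3
11^5 ≡ 7
11^6 ≡ 12
11^7 ≡ 2
11^8 ≡ 9
Found: a = 8.

8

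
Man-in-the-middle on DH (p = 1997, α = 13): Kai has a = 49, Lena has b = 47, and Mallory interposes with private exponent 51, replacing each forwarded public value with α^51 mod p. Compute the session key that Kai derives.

808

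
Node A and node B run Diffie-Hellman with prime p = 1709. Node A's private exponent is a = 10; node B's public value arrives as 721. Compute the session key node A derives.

929

Shared key K = 721^10 mod 1709.
721^1 ≡ 721 (mod 1709)
721^2 = (721^1)^2 ≡ 721^2 = 519841 ≡ 305 (mod 1709)
721^4 = (721^2)^2 ≡ 305^2 = 93025 ≡ 739 (mod 1709)
721^8 = (721^4)^2 ≡ 739^2 = 546121 ≡ 950 (mod 1709)
721^10 = 721^8 · 721^2 ≡ 950 · 305 ≡ 929 (mod 1709).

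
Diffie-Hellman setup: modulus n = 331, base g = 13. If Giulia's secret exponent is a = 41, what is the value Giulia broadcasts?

Public value = 13^{41} \pmod{331}.
13^1 ≡ 13 (mod 331)
13^2 = (13^1)^2 ≡ 13^2 = 169 ≡ 169 (mod 331)
13^4 = (13^2)^2 ≡ 169^2 = 28561 ≡ 95 (mod 331)
13^8 = (13^4)^2 ≡ 95^2 = 9025 ≡ 88 (mod 331)
13^16 = (13^8)^2 ≡ 88^2 = 7744 ≡ 131 (mod 331)
13^32 = (13^16)^2 ≡ 131^2 = 17161 ≡ 280 (mod 331)
13^41 = 13^32 · 13^8 · 13^1 ≡ 280 · 88 · 13 ≡ 243 (mod 331).

243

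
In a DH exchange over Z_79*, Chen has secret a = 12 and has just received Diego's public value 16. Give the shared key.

38

Shared key K = 16^12 mod 79.
16^1 ≡ 16 (mod 79)
16^2 = (16^1)^2 ≡ 16^2 = 256 ≡ 19 (mod 79)
16^4 = (16^2)^2 ≡ 19^2 = 361 ≡ 45 (mod 79)
16^8 = (16^4)^2 ≡ 45^2 = 2025 ≡ 50 (mod 79)
16^12 = 16^8 · 16^4 ≡ 50 · 45 ≡ 38 (mod 79).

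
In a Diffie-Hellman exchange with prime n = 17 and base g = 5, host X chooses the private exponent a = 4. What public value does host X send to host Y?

Public value = 5^4 (mod 17).
5^1 ≡ 5 (mod 17)
5^2 = (5^1)^2 ≡ 5^2 = 25 ≡ 8 (mod 17)
5^4 = (5^2)^2 ≡ 8^2 = 64 ≡ 13 (mod 17)

13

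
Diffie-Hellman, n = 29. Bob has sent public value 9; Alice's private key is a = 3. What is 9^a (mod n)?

4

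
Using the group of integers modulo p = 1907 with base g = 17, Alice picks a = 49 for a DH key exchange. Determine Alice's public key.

1151

Public value = 17^49 (mod 1907).
17^1 ≡ 17 (mod 1907)
17^2 = (17^1)^2 ≡ 17^2 = 289 ≡ 289 (mod 1907)
17^4 = (17^2)^2 ≡ 289^2 = 83521 ≡ 1520 (mod 1907)
17^8 = (17^4)^2 ≡ 1520^2 = 2310400 ≡ 1023 (mod 1907)
17^16 = (17^8)^2 ≡ 1023^2 = 1046529 ≡ 1493 (mod 1907)
17^32 = (17^16)^2 ≡ 1493^2 = 2229049 ≡ 1673 (mod 1907)
17^49 = 17^32 · 17^16 · 17^1 ≡ 1673 · 1493 · 17 ≡ 1151 (mod 1907).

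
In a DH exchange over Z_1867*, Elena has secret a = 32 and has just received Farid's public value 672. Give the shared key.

650

Shared key K = 672^32 mod 1867.
672^1 ≡ 672 (mod 1867)
672^2 = (672^1)^2 ≡ 672^2 = 451584 ≡ 1637 (mod 1867)
672^4 = (672^2)^2 ≡ 1637^2 = 2679769 ≡ 624 (mod 1867)
672^8 = (672^4)^2 ≡ 624^2 = 389376 ≡ 1040 (mod 1867)
672^16 = (672^8)^2 ≡ 1040^2 = 1081600 ≡ 607 (mod 1867)
672^32 = (672^16)^2 ≡ 607^2 = 368449 ≡ 650 (mod 1867)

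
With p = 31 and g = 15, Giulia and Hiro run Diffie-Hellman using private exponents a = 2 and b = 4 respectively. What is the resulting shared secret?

Hiro sends B = g^b mod p = 15^4 mod 31.
15^1 ≡ 15 (mod 31)
15^2 = (15^1)^2 ≡ 15^2 = 225 ≡ 8 (mod 31)
15^4 = (15^2)^2 ≡ 8^2 = 64 ≡ 2 (mod 31)
So B = 2. Giulia then computes K = B^a mod p = 2^2 mod 31.
2^1 ≡ 2 (mod 31)
2^2 = (2^1)^2 ≡ 2^2 = 4 ≡ 4 (mod 31)

4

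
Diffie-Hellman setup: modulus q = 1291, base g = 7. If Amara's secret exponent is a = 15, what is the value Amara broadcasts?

914

Public value = 7^15 (mod 1291).
7^1 ≡ 7 (mod 1291)
7^2 = (7^1)^2 ≡ 7^2 = 49 ≡ 49 (mod 1291)
7^4 = (7^2)^2 ≡ 49^2 = 2401 ≡ 1110 (mod 1291)
7^8 = (7^4)^2 ≡ 1110^2 = 1232100 ≡ 486 (mod 1291)
7^15 = 7^8 · 7^4 · 7^2 · 7^1 ≡ 486 · 1110 · 49 · 7 ≡ 914 (mod 1291).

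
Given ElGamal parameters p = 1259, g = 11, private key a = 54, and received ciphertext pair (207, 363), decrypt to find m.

841

Shared mask s = c₁^a mod p = 207^54 mod 1259.
207^1 ≡ 207 (mod 1259)
207^2 = (207^1)^2 ≡ 207^2 = 42849 ≡ 43 (mod 1259)
207^4 = (207^2)^2 ≡ 43^2 = 1849 ≡ 590 (mod 1259)
207^8 = (207^4)^2 ≡ 590^2 = 348100 ≡ 616 (mod 1259)
207^16 = (207^8)^2 ≡ 616^2 = 379456 ≡ 497 (mod 1259)
207^32 = (207^16)^2 ≡ 497^2 = 247009 ≡ 245 (mod 1259)
207^54 = 207^32 · 207^16 · 207^4 · 207^2 ≡ 245 · 497 · 590 · 43 ≡ 1225 (mod 1259).
So s = 1225; s⁻¹ ≡ 37 (mod 1259).
m = c₂ · s⁻¹ mod 1259 = 363 · 37 mod 1259 = 841.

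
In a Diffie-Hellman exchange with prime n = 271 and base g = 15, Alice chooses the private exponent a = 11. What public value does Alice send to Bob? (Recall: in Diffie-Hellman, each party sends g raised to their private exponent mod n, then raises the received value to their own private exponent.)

Public value = 15^11 (mod 271).
15^1 ≡ 15 (mod 271)
15^2 = (15^1)^2 ≡ 15^2 = 225 ≡ 225 (mod 271)
15^4 = (15^2)^2 ≡ 225^2 = 50625 ≡ 219 (mod 271)
15^8 = (15^4)^2 ≡ 219^2 = 47961 ≡ 265 (mod 271)
15^11 = 15^8 · 15^2 · 15^1 ≡ 265 · 225 · 15 ≡ 75 (mod 271).

75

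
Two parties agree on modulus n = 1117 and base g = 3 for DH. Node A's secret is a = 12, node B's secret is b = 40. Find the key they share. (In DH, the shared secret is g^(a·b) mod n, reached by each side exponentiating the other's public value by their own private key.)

Node B sends B = g^b mod n = 3^40 mod 1117.
3^1 ≡ 3 (mod 1117)
3^2 = (3^1)^2 ≡ 3^2 = 9 ≡ 9 (mod 1117)
3^4 = (3^2)^2 ≡ 9^2 = 81 ≡ 81 (mod 1117)
3^8 = (3^4)^2 ≡ 81^2 = 6561 ≡ 976 (mod 1117)
3^16 = (3^8)^2 ≡ 976^2 = 952576 ≡ 892 (mod 1117)
3^32 = (3^16)^2 ≡ 892^2 = 795664 ≡ 360 (mod 1117)
3^40 = 3^32 · 3^8 ≡ 360 · 976 ≡ 622 (mod 1117).
So B = 622. Node A then computes K = B^a mod n = 622^12 mod 1117.
622^1 ≡ 622 (mod 1117)
622^2 = (622^1)^2 ≡ 622^2 = 386884 ≡ 402 (mod 1117)
622^4 = (622^2)^2 ≡ 402^2 = 161604 ≡ 756 (mod 1117)
622^8 = (622^4)^2 ≡ 756^2 = 571536 ≡ 749 (mod 1117)
622^12 = 622^8 · 622^4 ≡ 749 · 756 ≡ 1042 (mod 1117).

1042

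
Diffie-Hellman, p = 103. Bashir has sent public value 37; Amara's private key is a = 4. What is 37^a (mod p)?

76

Shared key K = 37^4 mod 103.
37^1 ≡ 37 (mod 103)
37^2 = (37^1)^2 ≡ 37^2 = 1369 ≡ 30 (mod 103)
37^4 = (37^2)^2 ≡ 30^2 = 900 ≡ 76 (mod 103)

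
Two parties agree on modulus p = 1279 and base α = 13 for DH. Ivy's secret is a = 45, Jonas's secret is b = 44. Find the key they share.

796

Ivy sends A = α^a mod p = 13^45 mod 1279.
13^1 ≡ 13 (mod 1279)
13^2 = (13^1)^2 ≡ 13^2 = 169 ≡ 169 (mod 1279)
13^4 = (13^2)^2 ≡ 169^2 = 28561 ≡ 423 (mod 1279)
13^8 = (13^4)^2 ≡ 423^2 = 178929 ≡ 1148 (mod 1279)
13^16 = (13^8)^2 ≡ 1148^2 = 1317904 ≡ 534 (mod 1279)
13^32 = (13^16)^2 ≡ 534^2 = 285156 ≡ 1218 (mod 1279)
13^45 = 13^32 · 13^8 · 13^4 · 13^1 ≡ 1218 · 1148 · 423 · 13 ≡ 1185 (mod 1279).
So A = 1185. Jonas then computes K = A^b mod p = 1185^44 mod 1279.
1185^1 ≡ 1185 (mod 1279)
1185^2 = (1185^1)^2 ≡ 1185^2 = 1404225 ≡ 1162 (mod 1279)
1185^4 = (1185^2)^2 ≡ 1162^2 = 1350244 ≡ 899 (mod 1279)
1185^8 = (1185^4)^2 ≡ 899^2 = 808201 ≡ 1152 (mod 1279)
1185^16 = (1185^8)^2 ≡ 1152^2 = 1327104 ≡ 781 (mod 1279)
1185^32 = (1185^16)^2 ≡ 781^2 = 609961 ≡ 1157 (mod 1279)
1185^44 = 1185^32 · 1185^8 · 1185^4 ≡ 1157 · 1152 · 899 ≡ 796 (mod 1279).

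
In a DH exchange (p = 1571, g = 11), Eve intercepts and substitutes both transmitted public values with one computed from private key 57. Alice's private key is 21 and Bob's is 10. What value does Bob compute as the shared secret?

1261

Bob receives Eve's public value M = 11^57 mod 1571 instead of the honest one.
11^1 ≡ 11 (mod 1571)
11^2 = (11^1)^2 ≡ 11^2 = 121 ≡ 121 (mod 1571)
11^4 = (11^2)^2 ≡ 121^2 = 14641 ≡ 502 (mod 1571)
11^8 = (11^4)^2 ≡ 502^2 = 252004 ≡ 644 (mod 1571)
11^16 = (11^8)^2 ≡ 644^2 = 414736 ≡ 1563 (mod 1571)
11^32 = (11^16)^2 ≡ 1563^2 = 2442969 ≡ 64 (mod 1571)
11^57 = 11^32 · 11^16 · 11^8 · 11^1 ≡ 64 · 1563 · 644 · 11 ≡ 431 (mod 1571).
So M = 431. Bob computes K = M^10 mod 1571.
431^1 ≡ 431 (mod 1571)
431^2 = (431^1)^2 ≡ 431^2 = 185761 ≡ 383 (mod 1571)
431^4 = (431^2)^2 ≡ 383^2 = 146689 ≡ 586 (mod 1571)
431^8 = (431^4)^2 ≡ 586^2 = 343396 ≡ 918 (mod 1571)
431^10 = 431^8 · 431^2 ≡ 918 · 383 ≡ 1261 (mod 1571).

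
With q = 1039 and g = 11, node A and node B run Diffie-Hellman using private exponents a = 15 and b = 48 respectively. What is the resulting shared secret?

871

Node B sends B = g^b mod q = 11^48 mod 1039.
11^1 ≡ 11 (mod 1039)
11^2 = (11^1)^2 ≡ 11^2 = 121 ≡ 121 (mod 1039)
11^4 = (11^2)^2 ≡ 121^2 = 14641 ≡ 95 (mod 1039)
11^8 = (11^4)^2 ≡ 95^2 = 9025 ≡ 713 (mod 1039)
11^16 = (11^8)^2 ≡ 713^2 = 508369 ≡ 298 (mod 1039)
11^32 = (11^16)^2 ≡ 298^2 = 88804 ≡ 489 (mod 1039)
11^48 = 11^32 · 11^16 ≡ 489 · 298 ≡ 262 (mod 1039).
So B = 262. Node A then computes K = B^a mod q = 262^15 mod 1039.
262^1 ≡ 262 (mod 1039)
262^2 = (262^1)^2 ≡ 262^2 = 68644 ≡ 70 (mod 1039)
262^4 = (262^2)^2 ≡ 70^2 = 4900 ≡ 744 (mod 1039)
262^8 = (262^4)^2 ≡ 744^2 = 553536 ≡ 788 (mod 1039)
262^15 = 262^8 · 262^4 · 262^2 · 262^1 ≡ 788 · 744 · 70 · 262 ≡ 871 (mod 1039).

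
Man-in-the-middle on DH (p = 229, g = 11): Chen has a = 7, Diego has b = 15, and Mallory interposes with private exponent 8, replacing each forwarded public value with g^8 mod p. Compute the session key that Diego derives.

Diego receives Mallory's public value M = 11^8 mod 229 instead of the honest one.
11^1 ≡ 11 (mod 229)
11^2 = (11^1)^2 ≡ 11^2 = 121 ≡ 121 (mod 229)
11^4 = (11^2)^2 ≡ 121^2 = 14641 ≡ 214 (mod 229)
11^8 = (11^4)^2 ≡ 214^2 = 45796 ≡ 225 (mod 229)
So M = 225. Diego computes K = M^15 mod 229.
225^1 ≡ 225 (mod 229)
225^2 = (225^1)^2 ≡ 225^2 = 50625 ≡ 16 (mod 229)
225^4 = (225^2)^2 ≡ 16^2 = 256 ≡ 27 (mod 229)
225^8 = (225^4)^2 ≡ 27^2 = 729 ≡ 42 (mod 229)
225^15 = 225^8 · 225^4 · 225^2 · 225^1 ≡ 42 · 27 · 16 · 225 ≡ 17 (mod 229).

17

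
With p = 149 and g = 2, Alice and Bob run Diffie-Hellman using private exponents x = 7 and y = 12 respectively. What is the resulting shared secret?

19

Bob sends B = g^y mod p = 2^12 mod 149.
2^1 ≡ 2 (mod 149)
2^2 = (2^1)^2 ≡ 2^2 = 4 ≡ 4 (mod 149)
2^4 = (2^2)^2 ≡ 4^2 = 16 ≡ 16 (mod 149)
2^8 = (2^4)^2 ≡ 16^2 = 256 ≡ 107 (mod 149)
2^12 = 2^8 · 2^4 ≡ 107 · 16 ≡ 73 (mod 149).
So B = 73. Alice then computes K = B^x mod p = 73^7 mod 149.
73^1 ≡ 73 (mod 149)
73^2 = (73^1)^2 ≡ 73^2 = 5329 ≡ 114 (mod 149)
73^4 = (73^2)^2 ≡ 114^2 = 12996 ≡ 33 (mod 149)
73^7 = 73^4 · 73^2 · 73^1 ≡ 33 · 114 · 73 ≡ 19 (mod 149).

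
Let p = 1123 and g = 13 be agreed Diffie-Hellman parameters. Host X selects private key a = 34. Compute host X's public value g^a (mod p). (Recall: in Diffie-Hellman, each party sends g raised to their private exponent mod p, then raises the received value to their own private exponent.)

Public value = 13^34 (mod 1123).
13^1 ≡ 13 (mod 1123)
13^2 = (13^1)^2 ≡ 13^2 = 169 ≡ 169 (mod 1123)
13^4 = (13^2)^2 ≡ 169^2 = 28561 ≡ 486 (mod 1123)
13^8 = (13^4)^2 ≡ 486^2 = 236196 ≡ 366 (mod 1123)
13^16 = (13^8)^2 ≡ 366^2 = 133956 ≡ 319 (mod 1123)
13^32 = (13^16)^2 ≡ 319^2 = 101761 ≡ 691 (mod 1123)
13^34 = 13^32 · 13^2 ≡ 691 · 169 ≡ 1110 (mod 1123).

1110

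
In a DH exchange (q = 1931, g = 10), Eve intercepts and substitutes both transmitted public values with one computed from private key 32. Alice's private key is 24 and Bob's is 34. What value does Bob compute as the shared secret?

Bob receives Eve's public value M = 10^32 mod 1931 instead of the honest one.
10^1 ≡ 10 (mod 1931)
10^2 = (10^1)^2 ≡ 10^2 = 100 ≡ 100 (mod 1931)
10^4 = (10^2)^2 ≡ 100^2 = 10000 ≡ 345 (mod 1931)
10^8 = (10^4)^2 ≡ 345^2 = 119025 ≡ 1234 (mod 1931)
10^16 = (10^8)^2 ≡ 1234^2 = 1522756 ≡ 1128 (mod 1931)
10^32 = (10^16)^2 ≡ 1128^2 = 1272384 ≡ 1786 (mod 1931)
So M = 1786. Bob computes K = M^34 mod 1931.
1786^1 ≡ 1786 (mod 1931)
1786^2 = (1786^1)^2 ≡ 1786^2 = 3189796 ≡ 1715 (mod 1931)
1786^4 = (1786^2)^2 ≡ 1715^2 = 2941225 ≡ 312 (mod 1931)
1786^8 = (1786^4)^2 ≡ 312^2 = 97344 ≡ 794 (mod 1931)
1786^16 = (1786^8)^2 ≡ 794^2 = 630436 ≡ 930 (mod 1931)
1786^32 = (1786^16)^2 ≡ 930^2 = 864900 ≡ 1743 (mod 1931)
1786^34 = 1786^32 · 1786^2 ≡ 1743 · 1715 ≡ 57 (mod 1931).

57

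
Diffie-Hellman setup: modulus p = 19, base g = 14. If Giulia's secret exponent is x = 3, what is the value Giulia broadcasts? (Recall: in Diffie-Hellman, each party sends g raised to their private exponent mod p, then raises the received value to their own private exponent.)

8

Public value = 14^3 mod 19.
14^1 ≡ 14 (mod 19)
14^2 = (14^1)^2 ≡ 14^2 = 196 ≡ 6 (mod 19)
14^3 = 14^2 · 14^1 ≡ 6 · 14 ≡ 8 (mod 19).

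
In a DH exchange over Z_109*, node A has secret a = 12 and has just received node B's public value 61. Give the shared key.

16

Shared key K = 61^12 mod 109.
61^1 ≡ 61 (mod 109)
61^2 = (61^1)^2 ≡ 61^2 = 3721 ≡ 15 (mod 109)
61^4 = (61^2)^2 ≡ 15^2 = 225 ≡ 7 (mod 109)
61^8 = (61^4)^2 ≡ 7^2 = 49 ≡ 49 (mod 109)
61^12 = 61^8 · 61^4 ≡ 49 · 7 ≡ 16 (mod 109).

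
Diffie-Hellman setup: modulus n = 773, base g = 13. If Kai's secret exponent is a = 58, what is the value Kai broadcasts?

424

Public value = 13^58 mod 773.
13^1 ≡ 13 (mod 773)
13^2 = (13^1)^2 ≡ 13^2 = 169 ≡ 169 (mod 773)
13^4 = (13^2)^2 ≡ 169^2 = 28561 ≡ 733 (mod 773)
13^8 = (13^4)^2 ≡ 733^2 = 537289 ≡ 54 (mod 773)
13^16 = (13^8)^2 ≡ 54^2 = 2916 ≡ 597 (mod 773)
13^32 = (13^16)^2 ≡ 597^2 = 356409 ≡ 56 (mod 773)
13^58 = 13^32 · 13^16 · 13^8 · 13^2 ≡ 56 · 597 · 54 · 169 ≡ 424 (mod 773).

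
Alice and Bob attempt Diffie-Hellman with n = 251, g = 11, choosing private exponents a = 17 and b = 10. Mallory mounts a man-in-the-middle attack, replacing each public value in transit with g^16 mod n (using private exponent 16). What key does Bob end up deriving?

Bob receives Mallory's public value M = 11^16 mod 251 instead of the honest one.
11^1 ≡ 11 (mod 251)
11^2 = (11^1)^2 ≡ 11^2 = 121 ≡ 121 (mod 251)
11^4 = (11^2)^2 ≡ 121^2 = 14641 ≡ 83 (mod 251)
11^8 = (11^4)^2 ≡ 83^2 = 6889 ≡ 112 (mod 251)
11^16 = (11^8)^2 ≡ 112^2 = 12544 ≡ 245 (mod 251)
So M = 245. Bob computes K = M^10 mod 251.
245^1 ≡ 245 (mod 251)
245^2 = (245^1)^2 ≡ 245^2 = 60025 ≡ 36 (mod 251)
245^4 = (245^2)^2 ≡ 36^2 = 1296 ≡ 41 (mod 251)
245^8 = (245^4)^2 ≡ 41^2 = 1681 ≡ 175 (mod 251)
245^10 = 245^8 · 245^2 ≡ 175 · 36 ≡ 25 (mod 251).

25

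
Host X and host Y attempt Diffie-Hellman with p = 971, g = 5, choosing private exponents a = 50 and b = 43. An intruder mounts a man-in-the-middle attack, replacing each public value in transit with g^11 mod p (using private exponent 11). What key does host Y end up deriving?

Host Y receives an intruder's public value M = 5^11 mod 971 instead of the honest one.
5^1 ≡ 5 (mod 971)
5^2 = (5^1)^2 ≡ 5^2 = 25 ≡ 25 (mod 971)
5^4 = (5^2)^2 ≡ 25^2 = 625 ≡ 625 (mod 971)
5^8 = (5^4)^2 ≡ 625^2 = 390625 ≡ 283 (mod 971)
5^11 = 5^8 · 5^2 · 5^1 ≡ 283 · 25 · 5 ≡ 419 (mod 971).
So M = 419. Host Y computes K = M^43 mod 971.
419^1 ≡ 419 (mod 971)
419^2 = (419^1)^2 ≡ 419^2 = 175561 ≡ 781 (mod 971)
419^4 = (419^2)^2 ≡ 781^2 = 609961 ≡ 173 (mod 971)
419^8 = (419^4)^2 ≡ 173^2 = 29929 ≡ 799 (mod 971)
419^16 = (419^8)^2 ≡ 799^2 = 638401 ≡ 454 (mod 971)
419^32 = (419^16)^2 ≡ 454^2 = 206116 ≡ 264 (mod 971)
419^43 = 419^32 · 419^8 · 419^2 · 419^1 ≡ 264 · 799 · 781 · 419 ≡ 806 (mod 971).

806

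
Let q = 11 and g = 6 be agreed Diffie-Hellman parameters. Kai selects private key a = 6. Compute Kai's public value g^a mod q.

5

Public value = 6^6 mod 11.
6^1 ≡ 6 (mod 11)
6^2 = (6^1)^2 ≡ 6^2 = 36 ≡ 3 (mod 11)
6^4 = (6^2)^2 ≡ 3^2 = 9 ≡ 9 (mod 11)
6^6 = 6^4 · 6^2 ≡ 9 · 3 ≡ 5 (mod 11).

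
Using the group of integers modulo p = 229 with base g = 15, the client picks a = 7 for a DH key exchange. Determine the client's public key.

Public value = 15^7 mod 229.
15^1 ≡ 15 (mod 229)
15^2 = (15^1)^2 ≡ 15^2 = 225 ≡ 225 (mod 229)
15^4 = (15^2)^2 ≡ 225^2 = 50625 ≡ 16 (mod 229)
15^7 = 15^4 · 15^2 · 15^1 ≡ 16 · 225 · 15 ≡ 185 (mod 229).

185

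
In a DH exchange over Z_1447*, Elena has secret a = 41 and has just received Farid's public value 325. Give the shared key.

739

Shared key K = 325^41 mod 1447.
325^1 ≡ 325 (mod 1447)
325^2 = (325^1)^2 ≡ 325^2 = 105625 ≡ 1441 (mod 1447)
325^4 = (325^2)^2 ≡ 1441^2 = 2076481 ≡ 36 (mod 1447)
325^8 = (325^4)^2 ≡ 36^2 = 1296 ≡ 1296 (mod 1447)
325^16 = (325^8)^2 ≡ 1296^2 = 1679616 ≡ 1096 (mod 1447)
325^32 = (325^16)^2 ≡ 1096^2 = 1201216 ≡ 206 (mod 1447)
325^41 = 325^32 · 325^8 · 325^1 ≡ 206 · 1296 · 325 ≡ 739 (mod 1447).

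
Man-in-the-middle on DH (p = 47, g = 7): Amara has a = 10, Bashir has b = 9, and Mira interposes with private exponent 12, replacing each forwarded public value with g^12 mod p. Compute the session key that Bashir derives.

21

Bashir receives Mira's public value M = 7^12 mod 47 instead of the honest one.
7^1 ≡ 7 (mod 47)
7^2 = (7^1)^2 ≡ 7^2 = 49 ≡ 2 (mod 47)
7^4 = (7^2)^2 ≡ 2^2 = 4 ≡ 4 (mod 47)
7^8 = (7^4)^2 ≡ 4^2 = 16 ≡ 16 (mod 47)
7^12 = 7^8 · 7^4 ≡ 16 · 4 ≡ 17 (mod 47).
So M = 17. Bashir computes K = M^9 mod 47.
17^1 ≡ 17 (mod 47)
17^2 = (17^1)^2 ≡ 17^2 = 289 ≡ 7 (mod 47)
17^4 = (17^2)^2 ≡ 7^2 = 49 ≡ 2 (mod 47)
17^8 = (17^4)^2 ≡ 2^2 = 4 ≡ 4 (mod 47)
17^9 = 17^8 · 17^1 ≡ 4 · 17 ≡ 21 (mod 47).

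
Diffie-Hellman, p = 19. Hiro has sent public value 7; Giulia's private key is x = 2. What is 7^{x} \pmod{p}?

Shared key K = 7^2 mod 19.
7^1 ≡ 7 (mod 19)
7^2 = (7^1)^2 ≡ 7^2 = 49 ≡ 11 (mod 19)

11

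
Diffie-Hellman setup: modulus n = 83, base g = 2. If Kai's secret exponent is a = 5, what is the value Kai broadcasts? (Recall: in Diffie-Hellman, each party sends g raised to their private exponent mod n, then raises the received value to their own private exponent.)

32

Public value = 2^5 mod 83.
2^1 ≡ 2 (mod 83)
2^2 = (2^1)^2 ≡ 2^2 = 4 ≡ 4 (mod 83)
2^4 = (2^2)^2 ≡ 4^2 = 16 ≡ 16 (mod 83)
2^5 = 2^4 · 2^1 ≡ 16 · 2 ≡ 32 (mod 83).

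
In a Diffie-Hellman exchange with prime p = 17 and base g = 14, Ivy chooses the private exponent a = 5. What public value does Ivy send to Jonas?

12

Public value = 14^5 mod 17.
14^1 ≡ 14 (mod 17)
14^2 = (14^1)^2 ≡ 14^2 = 196 ≡ 9 (mod 17)
14^4 = (14^2)^2 ≡ 9^2 = 81 ≡ 13 (mod 17)
14^5 = 14^4 · 14^1 ≡ 13 · 14 ≡ 12 (mod 17).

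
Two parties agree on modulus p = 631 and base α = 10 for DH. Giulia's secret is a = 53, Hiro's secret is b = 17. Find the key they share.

Hiro sends B = α^b mod p = 10^17 mod 631.
10^1 ≡ 10 (mod 631)
10^2 = (10^1)^2 ≡ 10^2 = 100 ≡ 100 (mod 631)
10^4 = (10^2)^2 ≡ 100^2 = 10000 ≡ 535 (mod 631)
10^8 = (10^4)^2 ≡ 535^2 = 286225 ≡ 382 (mod 631)
10^16 = (10^8)^2 ≡ 382^2 = 145924 ≡ 163 (mod 631)
10^17 = 10^16 · 10^1 ≡ 163 · 10 ≡ 368 (mod 631).
So B = 368. Giulia then computes K = B^a mod p = 368^53 mod 631.
368^1 ≡ 368 (mod 631)
368^2 = (368^1)^2 ≡ 368^2 = 135424 ≡ 390 (mod 631)
368^4 = (368^2)^2 ≡ 390^2 = 152100 ≡ 29 (mod 631)
368^8 = (368^4)^2 ≡ 29^2 = 841 ≡ 210 (mod 631)
368^16 = (368^8)^2 ≡ 210^2 = 44100 ≡ 561 (mod 631)
368^32 = (368^16)^2 ≡ 561^2 = 314721 ≡ 483 (mod 631)
368^53 = 368^32 · 368^16 · 368^4 · 368^1 ≡ 483 · 561 · 29 · 368 ≡ 624 (mod 631).

624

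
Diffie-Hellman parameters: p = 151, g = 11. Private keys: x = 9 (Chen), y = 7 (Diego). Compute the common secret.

Diego sends B = g^y mod p = 11^7 mod 151.
11^1 ≡ 11 (mod 151)
11^2 = (11^1)^2 ≡ 11^2 = 121 ≡ 121 (mod 151)
11^4 = (11^2)^2 ≡ 121^2 = 14641 ≡ 145 (mod 151)
11^7 = 11^4 · 11^2 · 11^1 ≡ 145 · 121 · 11 ≡ 17 (mod 151).
So B = 17. Chen then computes K = B^x mod p = 17^9 mod 151.
17^1 ≡ 17 (mod 151)
17^2 = (17^1)^2 ≡ 17^2 = 289 ≡ 138 (mod 151)
17^4 = (17^2)^2 ≡ 138^2 = 19044 ≡ 18 (mod 151)
17^8 = (17^4)^2 ≡ 18^2 = 324 ≡ 22 (mod 151)
17^9 = 17^8 · 17^1 ≡ 22 · 17 ≡ 72 (mod 151).

72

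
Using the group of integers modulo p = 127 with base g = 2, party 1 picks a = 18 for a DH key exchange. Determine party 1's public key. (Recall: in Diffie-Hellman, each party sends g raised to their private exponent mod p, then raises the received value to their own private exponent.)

16

Public value = 2^{18} \pmod{127}.
2^1 ≡ 2 (mod 127)
2^2 = (2^1)^2 ≡ 2^2 = 4 ≡ 4 (mod 127)
2^4 = (2^2)^2 ≡ 4^2 = 16 ≡ 16 (mod 127)
2^8 = (2^4)^2 ≡ 16^2 = 256 ≡ 2 (mod 127)
2^16 = (2^8)^2 ≡ 2^2 = 4 ≡ 4 (mod 127)
2^18 = 2^16 · 2^2 ≡ 4 · 4 ≡ 16 (mod 127).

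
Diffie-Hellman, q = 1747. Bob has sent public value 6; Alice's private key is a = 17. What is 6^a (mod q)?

1284

Shared key K = 6^17 mod 1747.
6^1 ≡ 6 (mod 1747)
6^2 = (6^1)^2 ≡ 6^2 = 36 ≡ 36 (mod 1747)
6^4 = (6^2)^2 ≡ 36^2 = 1296 ≡ 1296 (mod 1747)
6^8 = (6^4)^2 ≡ 1296^2 = 1679616 ≡ 749 (mod 1747)
6^16 = (6^8)^2 ≡ 749^2 = 561001 ≡ 214 (mod 1747)
6^17 = 6^16 · 6^1 ≡ 214 · 6 ≡ 1284 (mod 1747).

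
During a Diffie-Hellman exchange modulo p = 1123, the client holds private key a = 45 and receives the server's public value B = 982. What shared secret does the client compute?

Shared key K = 982^45 mod 1123.
982^1 ≡ 982 (mod 1123)
982^2 = (982^1)^2 ≡ 982^2 = 964324 ≡ 790 (mod 1123)
982^4 = (982^2)^2 ≡ 790^2 = 624100 ≡ 835 (mod 1123)
982^8 = (982^4)^2 ≡ 835^2 = 697225 ≡ 965 (mod 1123)
982^16 = (982^8)^2 ≡ 965^2 = 931225 ≡ 258 (mod 1123)
982^32 = (982^16)^2 ≡ 258^2 = 66564 ≡ 307 (mod 1123)
982^45 = 982^32 · 982^8 · 982^4 · 982^1 ≡ 307 · 965 · 835 · 982 ≡ 245 (mod 1123).

245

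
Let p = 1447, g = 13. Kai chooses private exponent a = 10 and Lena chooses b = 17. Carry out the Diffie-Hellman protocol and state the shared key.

Kai sends A = g^a mod p = 13^10 mod 1447.
13^1 ≡ 13 (mod 1447)
13^2 = (13^1)^2 ≡ 13^2 = 169 ≡ 169 (mod 1447)
13^4 = (13^2)^2 ≡ 169^2 = 28561 ≡ 1068 (mod 1447)
13^8 = (13^4)^2 ≡ 1068^2 = 1140624 ≡ 388 (mod 1447)
13^10 = 13^8 · 13^2 ≡ 388 · 169 ≡ 457 (mod 1447).
So A = 457. Lena then computes K = A^b mod p = 457^17 mod 1447.
457^1 ≡ 457 (mod 1447)
457^2 = (457^1)^2 ≡ 457^2 = 208849 ≡ 481 (mod 1447)
457^4 = (457^2)^2 ≡ 481^2 = 231361 ≡ 1288 (mod 1447)
457^8 = (457^4)^2 ≡ 1288^2 = 1658944 ≡ 682 (mod 1447)
457^16 = (457^8)^2 ≡ 682^2 = 465124 ≡ 637 (mod 1447)
457^17 = 457^16 · 457^1 ≡ 637 · 457 ≡ 262 (mod 1447).

262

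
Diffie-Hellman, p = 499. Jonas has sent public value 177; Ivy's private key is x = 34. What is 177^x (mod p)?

Shared key K = 177^34 mod 499.
177^1 ≡ 177 (mod 499)
177^2 = (177^1)^2 ≡ 177^2 = 31329 ≡ 391 (mod 499)
177^4 = (177^2)^2 ≡ 391^2 = 152881 ≡ 187 (mod 499)
177^8 = (177^4)^2 ≡ 187^2 = 34969 ≡ 39 (mod 499)
177^16 = (177^8)^2 ≡ 39^2 = 1521 ≡ 24 (mod 499)
177^32 = (177^16)^2 ≡ 24^2 = 576 ≡ 77 (mod 499)
177^34 = 177^32 · 177^2 ≡ 77 · 391 ≡ 167 (mod 499).

167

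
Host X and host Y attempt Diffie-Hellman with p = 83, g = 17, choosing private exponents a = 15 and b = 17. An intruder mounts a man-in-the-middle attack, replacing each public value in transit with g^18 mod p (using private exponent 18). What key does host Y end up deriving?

21

Host Y receives an intruder's public value M = 17^18 mod 83 instead of the honest one.
17^1 ≡ 17 (mod 83)
17^2 = (17^1)^2 ≡ 17^2 = 289 ≡ 40 (mod 83)
17^4 = (17^2)^2 ≡ 40^2 = 1600 ≡ 23 (mod 83)
17^8 = (17^4)^2 ≡ 23^2 = 529 ≡ 31 (mod 83)
17^16 = (17^8)^2 ≡ 31^2 = 961 ≡ 48 (mod 83)
17^18 = 17^16 · 17^2 ≡ 48 · 40 ≡ 11 (mod 83).
So M = 11. Host Y computes K = M^17 mod 83.
11^1 ≡ 11 (mod 83)
11^2 = (11^1)^2 ≡ 11^2 = 121 ≡ 38 (mod 83)
11^4 = (11^2)^2 ≡ 38^2 = 1444 ≡ 33 (mod 83)
11^8 = (11^4)^2 ≡ 33^2 = 1089 ≡ 10 (mod 83)
11^16 = (11^8)^2 ≡ 10^2 = 100 ≡ 17 (mod 83)
11^17 = 11^16 · 11^1 ≡ 17 · 11 ≡ 21 (mod 83).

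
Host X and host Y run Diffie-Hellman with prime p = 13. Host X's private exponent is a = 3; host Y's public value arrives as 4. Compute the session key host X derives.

12

Shared key K = 4^3 mod 13.
4^1 ≡ 4 (mod 13)
4^2 = (4^1)^2 ≡ 4^2 = 16 ≡ 3 (mod 13)
4^3 = 4^2 · 4^1 ≡ 3 · 4 ≡ 12 (mod 13).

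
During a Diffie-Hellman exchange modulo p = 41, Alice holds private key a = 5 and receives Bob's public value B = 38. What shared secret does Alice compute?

3

Shared key K = 38^5 mod 41.
38^1 ≡ 38 (mod 41)
38^2 = (38^1)^2 ≡ 38^2 = 1444 ≡ 9 (mod 41)
38^4 = (38^2)^2 ≡ 9^2 = 81 ≡ 40 (mod 41)
38^5 = 38^4 · 38^1 ≡ 40 · 38 ≡ 3 (mod 41).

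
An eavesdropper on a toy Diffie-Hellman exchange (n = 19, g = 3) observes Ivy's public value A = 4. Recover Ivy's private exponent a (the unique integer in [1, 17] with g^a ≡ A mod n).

14

Try successive powers of 3 modulo 19:
3^1 ≡ 3
3^2 ≡ 9
3^3 ≡ 8
3^4 ≡ 5
3^5 ≡ 15
3^6 ≡ 7
3^7 ≡ 2
3^8 ≡ 6
3^9 ≡ 18
3^10 ≡ 16
3^11 ≡ 10
3^12 ≡ 11
3^13 ≡ 14
3^14 ≡ 4
Found: a = 14.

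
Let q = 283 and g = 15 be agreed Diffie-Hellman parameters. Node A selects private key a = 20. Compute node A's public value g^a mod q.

Public value = 15^20 mod 283.
15^1 ≡ 15 (mod 283)
15^2 = (15^1)^2 ≡ 15^2 = 225 ≡ 225 (mod 283)
15^4 = (15^2)^2 ≡ 225^2 = 50625 ≡ 251 (mod 283)
15^8 = (15^4)^2 ≡ 251^2 = 63001 ≡ 175 (mod 283)
15^16 = (15^8)^2 ≡ 175^2 = 30625 ≡ 61 (mod 283)
15^20 = 15^16 · 15^4 ≡ 61 · 251 ≡ 29 (mod 283).

29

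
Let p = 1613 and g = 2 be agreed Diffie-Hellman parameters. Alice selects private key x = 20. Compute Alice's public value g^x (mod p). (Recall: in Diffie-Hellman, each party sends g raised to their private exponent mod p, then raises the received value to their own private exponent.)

Public value = 2^20 (mod 1613).
2^1 ≡ 2 (mod 1613)
2^2 = (2^1)^2 ≡ 2^2 = 4 ≡ 4 (mod 1613)
2^4 = (2^2)^2 ≡ 4^2 = 16 ≡ 16 (mod 1613)
2^8 = (2^4)^2 ≡ 16^2 = 256 ≡ 256 (mod 1613)
2^16 = (2^8)^2 ≡ 256^2 = 65536 ≡ 1016 (mod 1613)
2^20 = 2^16 · 2^4 ≡ 1016 · 16 ≡ 126 (mod 1613).

126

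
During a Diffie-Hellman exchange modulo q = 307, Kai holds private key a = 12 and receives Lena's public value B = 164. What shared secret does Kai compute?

171

Shared key K = 164^12 mod 307.
164^1 ≡ 164 (mod 307)
164^2 = (164^1)^2 ≡ 164^2 = 26896 ≡ 187 (mod 307)
164^4 = (164^2)^2 ≡ 187^2 = 34969 ≡ 278 (mod 307)
164^8 = (164^4)^2 ≡ 278^2 = 77284 ≡ 227 (mod 307)
164^12 = 164^8 · 164^4 ≡ 227 · 278 ≡ 171 (mod 307).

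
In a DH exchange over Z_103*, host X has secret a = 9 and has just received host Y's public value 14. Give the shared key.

23

Shared key K = 14^9 mod 103.
14^1 ≡ 14 (mod 103)
14^2 = (14^1)^2 ≡ 14^2 = 196 ≡ 93 (mod 103)
14^4 = (14^2)^2 ≡ 93^2 = 8649 ≡ 100 (mod 103)
14^8 = (14^4)^2 ≡ 100^2 = 10000 ≡ 9 (mod 103)
14^9 = 14^8 · 14^1 ≡ 9 · 14 ≡ 23 (mod 103).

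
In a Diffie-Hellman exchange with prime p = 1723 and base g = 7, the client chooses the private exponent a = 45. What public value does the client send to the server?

Public value = 7^45 (mod 1723).
7^1 ≡ 7 (mod 1723)
7^2 = (7^1)^2 ≡ 7^2 = 49 ≡ 49 (mod 1723)
7^4 = (7^2)^2 ≡ 49^2 = 2401 ≡ 678 (mod 1723)
7^8 = (7^4)^2 ≡ 678^2 = 459684 ≡ 1366 (mod 1723)
7^16 = (7^8)^2 ≡ 1366^2 = 1865956 ≡ 1670 (mod 1723)
7^32 = (7^16)^2 ≡ 1670^2 = 2788900 ≡ 1086 (mod 1723)
7^45 = 7^32 · 7^8 · 7^4 · 7^1 ≡ 1086 · 1366 · 678 · 7 ≡ 1083 (mod 1723).

1083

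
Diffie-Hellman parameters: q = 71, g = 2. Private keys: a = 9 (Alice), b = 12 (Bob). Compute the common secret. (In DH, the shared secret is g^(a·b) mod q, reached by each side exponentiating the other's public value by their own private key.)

8

Alice sends A = g^a mod q = 2^9 mod 71.
2^1 ≡ 2 (mod 71)
2^2 = (2^1)^2 ≡ 2^2 = 4 ≡ 4 (mod 71)
2^4 = (2^2)^2 ≡ 4^2 = 16 ≡ 16 (mod 71)
2^8 = (2^4)^2 ≡ 16^2 = 256 ≡ 43 (mod 71)
2^9 = 2^8 · 2^1 ≡ 43 · 2 ≡ 15 (mod 71).
So A = 15. Bob then computes K = A^b mod q = 15^12 mod 71.
15^1 ≡ 15 (mod 71)
15^2 = (15^1)^2 ≡ 15^2 = 225 ≡ 12 (mod 71)
15^4 = (15^2)^2 ≡ 12^2 = 144 ≡ 2 (mod 71)
15^8 = (15^4)^2 ≡ 2^2 = 4 ≡ 4 (mod 71)
15^12 = 15^8 · 15^4 ≡ 4 · 2 ≡ 8 (mod 71).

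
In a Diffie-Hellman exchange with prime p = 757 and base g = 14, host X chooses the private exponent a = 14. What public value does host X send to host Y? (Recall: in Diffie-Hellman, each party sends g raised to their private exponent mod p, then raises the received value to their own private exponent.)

Public value = 14^14 mod 757.
14^1 ≡ 14 (mod 757)
14^2 = (14^1)^2 ≡ 14^2 = 196 ≡ 196 (mod 757)
14^4 = (14^2)^2 ≡ 196^2 = 38416 ≡ 566 (mod 757)
14^8 = (14^4)^2 ≡ 566^2 = 320356 ≡ 145 (mod 757)
14^14 = 14^8 · 14^4 · 14^2 ≡ 145 · 566 · 196 ≡ 227 (mod 757).

227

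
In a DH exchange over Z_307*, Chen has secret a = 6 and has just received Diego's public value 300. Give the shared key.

68

Shared key K = 300^6 mod 307.
300^1 ≡ 300 (mod 307)
300^2 = (300^1)^2 ≡ 300^2 = 90000 ≡ 49 (mod 307)
300^4 = (300^2)^2 ≡ 49^2 = 2401 ≡ 252 (mod 307)
300^6 = 300^4 · 300^2 ≡ 252 · 49 ≡ 68 (mod 307).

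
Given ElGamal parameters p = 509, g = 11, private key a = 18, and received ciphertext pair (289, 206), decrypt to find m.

Shared mask s = c₁^a mod p = 289^18 mod 509.
289^1 ≡ 289 (mod 509)
289^2 = (289^1)^2 ≡ 289^2 = 83521 ≡ 45 (mod 509)
289^4 = (289^2)^2 ≡ 45^2 = 2025 ≡ 498 (mod 509)
289^8 = (289^4)^2 ≡ 498^2 = 248004 ≡ 121 (mod 509)
289^16 = (289^8)^2 ≡ 121^2 = 14641 ≡ 389 (mod 509)
289^18 = 289^16 · 289^2 ≡ 389 · 45 ≡ 199 (mod 509).
So s = 199; s⁻¹ ≡ 376 (mod 509).
m = c₂ · s⁻¹ mod 509 = 206 · 376 mod 509 = 88.

88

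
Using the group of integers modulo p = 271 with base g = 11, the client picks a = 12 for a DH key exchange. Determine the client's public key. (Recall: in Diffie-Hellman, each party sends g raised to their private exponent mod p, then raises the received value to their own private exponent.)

72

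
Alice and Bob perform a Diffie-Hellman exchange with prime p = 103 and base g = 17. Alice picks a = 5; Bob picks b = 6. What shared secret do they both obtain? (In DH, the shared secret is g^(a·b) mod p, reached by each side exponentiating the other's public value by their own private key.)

64

Alice sends A = g^a mod p = 17^5 mod 103.
17^1 ≡ 17 (mod 103)
17^2 = (17^1)^2 ≡ 17^2 = 289 ≡ 83 (mod 103)
17^4 = (17^2)^2 ≡ 83^2 = 6889 ≡ 91 (mod 103)
17^5 = 17^4 · 17^1 ≡ 91 · 17 ≡ 2 (mod 103).
So A = 2. Bob then computes K = A^b mod p = 2^6 mod 103.
2^1 ≡ 2 (mod 103)
2^2 = (2^1)^2 ≡ 2^2 = 4 ≡ 4 (mod 103)
2^4 = (2^2)^2 ≡ 4^2 = 16 ≡ 16 (mod 103)
2^6 = 2^4 · 2^2 ≡ 16 · 4 ≡ 64 (mod 103).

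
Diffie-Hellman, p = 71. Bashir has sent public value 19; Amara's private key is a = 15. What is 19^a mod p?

32

Shared key K = 19^15 mod 71.
19^1 ≡ 19 (mod 71)
19^2 = (19^1)^2 ≡ 19^2 = 361 ≡ 6 (mod 71)
19^4 = (19^2)^2 ≡ 6^2 = 36 ≡ 36 (mod 71)
19^8 = (19^4)^2 ≡ 36^2 = 1296 ≡ 18 (mod 71)
19^15 = 19^8 · 19^4 · 19^2 · 19^1 ≡ 18 · 36 · 6 · 19 ≡ 32 (mod 71).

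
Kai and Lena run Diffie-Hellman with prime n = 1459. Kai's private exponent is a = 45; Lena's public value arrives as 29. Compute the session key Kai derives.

1451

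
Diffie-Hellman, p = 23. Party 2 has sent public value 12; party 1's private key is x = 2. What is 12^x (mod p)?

Shared key K = 12^2 mod 23.
12^1 ≡ 12 (mod 23)
12^2 = (12^1)^2 ≡ 12^2 = 144 ≡ 6 (mod 23)

6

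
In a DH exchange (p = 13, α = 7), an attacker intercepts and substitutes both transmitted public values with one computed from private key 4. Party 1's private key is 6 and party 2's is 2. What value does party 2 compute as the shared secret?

3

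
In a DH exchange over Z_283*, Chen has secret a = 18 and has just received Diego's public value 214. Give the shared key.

155

Shared key K = 214^18 mod 283.
214^1 ≡ 214 (mod 283)
214^2 = (214^1)^2 ≡ 214^2 = 45796 ≡ 233 (mod 283)
214^4 = (214^2)^2 ≡ 233^2 = 54289 ≡ 236 (mod 283)
214^8 = (214^4)^2 ≡ 236^2 = 55696 ≡ 228 (mod 283)
214^16 = (214^8)^2 ≡ 228^2 = 51984 ≡ 195 (mod 283)
214^18 = 214^16 · 214^2 ≡ 195 · 233 ≡ 155 (mod 283).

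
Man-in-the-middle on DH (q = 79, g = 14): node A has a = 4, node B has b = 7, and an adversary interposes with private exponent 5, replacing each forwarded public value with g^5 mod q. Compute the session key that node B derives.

Node B receives an adversary's public value M = 14^5 mod 79 instead of the honest one.
14^1 ≡ 14 (mod 79)
14^2 = (14^1)^2 ≡ 14^2 = 196 ≡ 38 (mod 79)
14^4 = (14^2)^2 ≡ 38^2 = 1444 ≡ 22 (mod 79)
14^5 = 14^4 · 14^1 ≡ 22 · 14 ≡ 71 (mod 79).
So M = 71. Node B computes K = M^7 mod 79.
71^1 ≡ 71 (mod 79)
71^2 = (71^1)^2 ≡ 71^2 = 5041 ≡ 64 (mod 79)
71^4 = (71^2)^2 ≡ 64^2 = 4096 ≡ 67 (mod 79)
71^7 = 71^4 · 71^2 · 71^1 ≡ 67 · 64 · 71 ≡ 61 (mod 79).

61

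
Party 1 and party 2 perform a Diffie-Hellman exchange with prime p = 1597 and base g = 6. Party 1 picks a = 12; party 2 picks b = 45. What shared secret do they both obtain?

1169

Party 2 sends B = g^b mod p = 6^45 mod 1597.
6^1 ≡ 6 (mod 1597)
6^2 = (6^1)^2 ≡ 6^2 = 36 ≡ 36 (mod 1597)
6^4 = (6^2)^2 ≡ 36^2 = 1296 ≡ 1296 (mod 1597)
6^8 = (6^4)^2 ≡ 1296^2 = 1679616 ≡ 1169 (mod 1597)
6^16 = (6^8)^2 ≡ 1169^2 = 1366561 ≡ 1126 (mod 1597)
6^32 = (6^16)^2 ≡ 1126^2 = 1267876 ≡ 1455 (mod 1597)
6^45 = 6^32 · 6^8 · 6^4 · 6^1 ≡ 1455 · 1169 · 1296 · 6 ≡ 354 (mod 1597).
So B = 354. Party 1 then computes K = B^a mod p = 354^12 mod 1597.
354^1 ≡ 354 (mod 1597)
354^2 = (354^1)^2 ≡ 354^2 = 125316 ≡ 750 (mod 1597)
354^4 = (354^2)^2 ≡ 750^2 = 562500 ≡ 356 (mod 1597)
354^8 = (354^4)^2 ≡ 356^2 = 126736 ≡ 573 (mod 1597)
354^12 = 354^8 · 354^4 ≡ 573 · 356 ≡ 1169 (mod 1597).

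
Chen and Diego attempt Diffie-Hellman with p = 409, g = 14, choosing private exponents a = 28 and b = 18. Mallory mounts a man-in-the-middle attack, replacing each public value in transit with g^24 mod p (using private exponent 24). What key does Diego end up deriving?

36

Diego receives Mallory's public value M = 14^24 mod 409 instead of the honest one.
14^1 ≡ 14 (mod 409)
14^2 = (14^1)^2 ≡ 14^2 = 196 ≡ 196 (mod 409)
14^4 = (14^2)^2 ≡ 196^2 = 38416 ≡ 379 (mod 409)
14^8 = (14^4)^2 ≡ 379^2 = 143641 ≡ 82 (mod 409)
14^16 = (14^8)^2 ≡ 82^2 = 6724 ≡ 180 (mod 409)
14^24 = 14^16 · 14^8 ≡ 180 · 82 ≡ 36 (mod 409).
So M = 36. Diego computes K = M^18 mod 409.
36^1 ≡ 36 (mod 409)
36^2 = (36^1)^2 ≡ 36^2 = 1296 ≡ 69 (mod 409)
36^4 = (36^2)^2 ≡ 69^2 = 4761 ≡ 262 (mod 409)
36^8 = (36^4)^2 ≡ 262^2 = 68644 ≡ 341 (mod 409)
36^16 = (36^8)^2 ≡ 341^2 = 116281 ≡ 125 (mod 409)
36^18 = 36^16 · 36^2 ≡ 125 · 69 ≡ 36 (mod 409).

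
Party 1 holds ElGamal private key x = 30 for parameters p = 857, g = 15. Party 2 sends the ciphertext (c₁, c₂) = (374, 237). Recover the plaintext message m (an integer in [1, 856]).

Shared mask s = c₁^x mod p = 374^30 mod 857.
374^1 ≡ 374 (mod 857)
374^2 = (374^1)^2 ≡ 374^2 = 139876 ≡ 185 (mod 857)
374^4 = (374^2)^2 ≡ 185^2 = 34225 ≡ 802 (mod 857)
374^8 = (374^4)^2 ≡ 802^2 = 643204 ≡ 454 (mod 857)
374^16 = (374^8)^2 ≡ 454^2 = 206116 ≡ 436 (mod 857)
374^30 = 374^16 · 374^8 · 374^4 · 374^2 ≡ 436 · 454 · 802 · 185 ≡ 64 (mod 857).
So s = 64; s⁻¹ ≡ 308 (mod 857).
m = c₂ · s⁻¹ mod 857 = 237 · 308 mod 857 = 151.

151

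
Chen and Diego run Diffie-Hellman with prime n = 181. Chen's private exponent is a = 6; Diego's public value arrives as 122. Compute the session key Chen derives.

59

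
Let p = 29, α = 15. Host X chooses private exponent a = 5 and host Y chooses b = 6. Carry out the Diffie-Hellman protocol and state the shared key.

Host X sends A = α^a mod p = 15^5 mod 29.
15^1 ≡ 15 (mod 29)
15^2 = (15^1)^2 ≡ 15^2 = 225 ≡ 22 (mod 29)
15^4 = (15^2)^2 ≡ 22^2 = 484 ≡ 20 (mod 29)
15^5 = 15^4 · 15^1 ≡ 20 · 15 ≡ 10 (mod 29).
So A = 10. Host Y then computes K = A^b mod p = 10^6 mod 29.
10^1 ≡ 10 (mod 29)
10^2 = (10^1)^2 ≡ 10^2 = 100 ≡ 13 (mod 29)
10^4 = (10^2)^2 ≡ 13^2 = 169 ≡ 24 (mod 29)
10^6 = 10^4 · 10^2 ≡ 24 · 13 ≡ 22 (mod 29).

22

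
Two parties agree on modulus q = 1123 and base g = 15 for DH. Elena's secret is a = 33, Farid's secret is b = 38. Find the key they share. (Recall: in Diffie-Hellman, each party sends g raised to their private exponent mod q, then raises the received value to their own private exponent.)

487

Farid sends B = g^b mod q = 15^38 mod 1123.
15^1 ≡ 15 (mod 1123)
15^2 = (15^1)^2 ≡ 15^2 = 225 ≡ 225 (mod 1123)
15^4 = (15^2)^2 ≡ 225^2 = 50625 ≡ 90 (mod 1123)
15^8 = (15^4)^2 ≡ 90^2 = 8100 ≡ 239 (mod 1123)
15^16 = (15^8)^2 ≡ 239^2 = 57121 ≡ 971 (mod 1123)
15^32 = (15^16)^2 ≡ 971^2 = 942841 ≡ 644 (mod 1123)
15^38 = 15^32 · 15^4 · 15^2 ≡ 644 · 90 · 225 ≡ 724 (mod 1123).
So B = 724. Elena then computes K = B^a mod q = 724^33 mod 1123.
724^1 ≡ 724 (mod 1123)
724^2 = (724^1)^2 ≡ 724^2 = 524176 ≡ 858 (mod 1123)
724^4 = (724^2)^2 ≡ 858^2 = 736164 ≡ 599 (mod 1123)
724^8 = (724^4)^2 ≡ 599^2 = 358801 ≡ 564 (mod 1123)
724^16 = (724^8)^2 ≡ 564^2 = 318096 ≡ 287 (mod 1123)
724^32 = (724^16)^2 ≡ 287^2 = 82369 ≡ 390 (mod 1123)
724^33 = 724^32 · 724^1 ≡ 390 · 724 ≡ 487 (mod 1123).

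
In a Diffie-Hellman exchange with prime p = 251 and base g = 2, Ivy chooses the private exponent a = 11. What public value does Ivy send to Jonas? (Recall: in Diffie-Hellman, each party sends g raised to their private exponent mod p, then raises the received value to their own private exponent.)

40

Public value = 2^11 (mod 251).
2^1 ≡ 2 (mod 251)
2^2 = (2^1)^2 ≡ 2^2 = 4 ≡ 4 (mod 251)
2^4 = (2^2)^2 ≡ 4^2 = 16 ≡ 16 (mod 251)
2^8 = (2^4)^2 ≡ 16^2 = 256 ≡ 5 (mod 251)
2^11 = 2^8 · 2^2 · 2^1 ≡ 5 · 4 · 2 ≡ 40 (mod 251).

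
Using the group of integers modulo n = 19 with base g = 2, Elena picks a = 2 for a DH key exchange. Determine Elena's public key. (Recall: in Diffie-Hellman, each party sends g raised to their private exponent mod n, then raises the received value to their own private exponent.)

4

Public value = 2^2 mod 19.
2^1 ≡ 2 (mod 19)
2^2 = (2^1)^2 ≡ 2^2 = 4 ≡ 4 (mod 19)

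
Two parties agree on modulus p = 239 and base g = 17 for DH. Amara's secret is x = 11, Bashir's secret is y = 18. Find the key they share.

174

Amara sends A = g^x mod p = 17^11 mod 239.
17^1 ≡ 17 (mod 239)
17^2 = (17^1)^2 ≡ 17^2 = 289 ≡ 50 (mod 239)
17^4 = (17^2)^2 ≡ 50^2 = 2500 ≡ 110 (mod 239)
17^8 = (17^4)^2 ≡ 110^2 = 12100 ≡ 150 (mod 239)
17^11 = 17^8 · 17^2 · 17^1 ≡ 150 · 50 · 17 ≡ 113 (mod 239).
So A = 113. Bashir then computes K = A^y mod p = 113^18 mod 239.
113^1 ≡ 113 (mod 239)
113^2 = (113^1)^2 ≡ 113^2 = 12769 ≡ 102 (mod 239)
113^4 = (113^2)^2 ≡ 102^2 = 10404 ≡ 127 (mod 239)
113^8 = (113^4)^2 ≡ 127^2 = 16129 ≡ 116 (mod 239)
113^16 = (113^8)^2 ≡ 116^2 = 13456 ≡ 72 (mod 239)
113^18 = 113^16 · 113^2 ≡ 72 · 102 ≡ 174 (mod 239).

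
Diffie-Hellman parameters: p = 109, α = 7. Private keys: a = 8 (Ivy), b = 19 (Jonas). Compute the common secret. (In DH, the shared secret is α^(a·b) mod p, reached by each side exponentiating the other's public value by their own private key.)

22

Jonas sends B = α^b mod p = 7^19 mod 109.
7^1 ≡ 7 (mod 109)
7^2 = (7^1)^2 ≡ 7^2 = 49 ≡ 49 (mod 109)
7^4 = (7^2)^2 ≡ 49^2 = 2401 ≡ 3 (mod 109)
7^8 = (7^4)^2 ≡ 3^2 = 9 ≡ 9 (mod 109)
7^16 = (7^8)^2 ≡ 9^2 = 81 ≡ 81 (mod 109)
7^19 = 7^16 · 7^2 · 7^1 ≡ 81 · 49 · 7 ≡ 97 (mod 109).
So B = 97. Ivy then computes K = B^a mod p = 97^8 mod 109.
97^1 ≡ 97 (mod 109)
97^2 = (97^1)^2 ≡ 97^2 = 9409 ≡ 35 (mod 109)
97^4 = (97^2)^2 ≡ 35^2 = 1225 ≡ 26 (mod 109)
97^8 = (97^4)^2 ≡ 26^2 = 676 ≡ 22 (mod 109)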